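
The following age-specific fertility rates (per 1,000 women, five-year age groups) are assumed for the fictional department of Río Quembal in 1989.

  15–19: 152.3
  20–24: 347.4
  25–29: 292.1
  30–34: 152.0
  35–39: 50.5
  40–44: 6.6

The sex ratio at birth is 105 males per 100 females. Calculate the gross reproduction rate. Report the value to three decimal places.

Proportion female at birth = 100 / (100 + 105) = 0.48780.
Sum of ASFRs = 152.3 + 347.4 + 292.1 + 152.0 + 50.5 + 6.6 = 1000.9
TFR = 5 × 1000.9 / 1000 = 5.0045
GRR = 0.48780 × 5.0045 = 2.44120

2.441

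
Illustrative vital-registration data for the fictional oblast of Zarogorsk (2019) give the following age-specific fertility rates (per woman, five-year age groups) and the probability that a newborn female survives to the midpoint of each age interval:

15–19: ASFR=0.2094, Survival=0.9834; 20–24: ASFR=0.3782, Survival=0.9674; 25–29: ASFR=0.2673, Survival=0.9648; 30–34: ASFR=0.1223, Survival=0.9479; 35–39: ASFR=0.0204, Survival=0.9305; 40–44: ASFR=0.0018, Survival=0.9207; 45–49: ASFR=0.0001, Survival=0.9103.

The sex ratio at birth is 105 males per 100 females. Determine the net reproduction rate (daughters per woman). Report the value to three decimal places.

Proportion female at birth = 100 / (100 + 105) = 0.48780.
Each age group contributes 5 × ASFR × survival:
  15–19: 5 × 0.2094 × 0.9834 = 1.02962
  20–24: 5 × 0.3782 × 0.9674 = 1.82935
  25–29: 5 × 0.2673 × 0.9648 = 1.28946
  30–34: 5 × 0.1223 × 0.9479 = 0.57964
  35–39: 5 × 0.0204 × 0.9305 = 0.09491
  40–44: 5 × 0.0018 × 0.9207 = 0.00829
  45–49: 5 × 0.0001 × 0.9103 = 0.00046
Sum = 4.83173
NRR = 0.48780 × 4.83173 = 2.35692

2.357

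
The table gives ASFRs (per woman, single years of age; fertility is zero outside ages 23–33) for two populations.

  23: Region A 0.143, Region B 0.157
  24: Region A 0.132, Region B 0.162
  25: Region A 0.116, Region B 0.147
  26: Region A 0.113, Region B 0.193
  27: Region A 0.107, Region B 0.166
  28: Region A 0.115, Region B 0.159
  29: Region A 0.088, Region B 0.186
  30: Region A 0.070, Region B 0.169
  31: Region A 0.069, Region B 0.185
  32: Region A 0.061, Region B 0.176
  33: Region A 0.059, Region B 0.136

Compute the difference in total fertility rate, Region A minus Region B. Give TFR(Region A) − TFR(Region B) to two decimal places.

Region A:
  Sum of ASFRs = 0.143 + 0.132 + 0.116 + 0.113 + 0.107 + 0.115 + 0.088 + 0.070 + 0.069 + 0.061 + 0.059 = 1.073
  TFR = 1.073
Region B:
  Sum of ASFRs = 0.157 + 0.162 + 0.147 + 0.193 + 0.166 + 0.159 + 0.186 + 0.169 + 0.185 + 0.176 + 0.136 = 1.836
  TFR = 1.836
Difference = 1.073 − 1.836 = -0.763

-0.76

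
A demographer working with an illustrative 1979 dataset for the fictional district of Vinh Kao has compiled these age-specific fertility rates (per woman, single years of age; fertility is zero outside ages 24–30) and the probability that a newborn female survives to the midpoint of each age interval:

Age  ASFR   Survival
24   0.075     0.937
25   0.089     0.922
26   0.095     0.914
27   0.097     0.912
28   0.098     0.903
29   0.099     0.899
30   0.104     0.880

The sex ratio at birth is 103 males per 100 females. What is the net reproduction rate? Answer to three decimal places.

Proportion female at birth = 100 / (100 + 103) = 0.49261.
Weighting each age-specific rate by interval width and survival:
  24: 1 × 0.075 × 0.937 = 0.07028
  25: 1 × 0.089 × 0.922 = 0.08206
  26: 1 × 0.095 × 0.914 = 0.08683
  27: 1 × 0.097 × 0.912 = 0.08846
  28: 1 × 0.098 × 0.903 = 0.08849
  29: 1 × 0.099 × 0.899 = 0.08900
  30: 1 × 0.104 × 0.880 = 0.09152
Sum = 0.59664
NRR = 0.49261 × 0.59664 = 0.29391

0.294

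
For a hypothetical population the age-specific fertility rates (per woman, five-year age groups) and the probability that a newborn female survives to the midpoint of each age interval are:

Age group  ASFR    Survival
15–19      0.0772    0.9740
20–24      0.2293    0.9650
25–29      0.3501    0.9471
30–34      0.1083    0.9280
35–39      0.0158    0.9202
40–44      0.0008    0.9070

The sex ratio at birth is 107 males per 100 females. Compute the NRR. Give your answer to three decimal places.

Proportion female at birth = 100 / (100 + 107) = 0.48309.
Each age group contributes 5 × ASFR × survival:
  15–19: 5 × 0.0772 × 0.9740 = 0.37596
  20–24: 5 × 0.2293 × 0.9650 = 1.10637
  25–29: 5 × 0.3501 × 0.9471 = 1.65790
  30–34: 5 × 0.1083 × 0.9280 = 0.50251
  35–39: 5 × 0.0158 × 0.9202 = 0.07270
  40–44: 5 × 0.0008 × 0.9070 = 0.00363
Sum = 3.71907
NRR = 0.48309 × 3.71907 = 1.79665
With NRR above 1 the population is above replacement fertility.

1.797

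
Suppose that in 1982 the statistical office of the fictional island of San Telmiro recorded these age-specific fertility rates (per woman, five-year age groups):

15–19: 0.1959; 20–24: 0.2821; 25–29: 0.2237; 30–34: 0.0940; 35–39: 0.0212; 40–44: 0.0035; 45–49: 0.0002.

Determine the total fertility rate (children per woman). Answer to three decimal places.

4.103

Sum of ASFRs = 0.1959 + 0.2821 + 0.2237 + 0.0940 + 0.0212 + 0.0035 + 0.0002 = 0.8206
TFR = 5 × 0.8206 = 4.103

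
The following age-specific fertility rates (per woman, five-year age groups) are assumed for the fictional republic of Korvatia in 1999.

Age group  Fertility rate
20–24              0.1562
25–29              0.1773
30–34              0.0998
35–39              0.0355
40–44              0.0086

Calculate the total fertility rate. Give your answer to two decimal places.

2.39

Sum of ASFRs = 0.1562 + 0.1773 + 0.0998 + 0.0355 + 0.0086 = 0.4774
TFR = 5 × 0.4774 = 2.387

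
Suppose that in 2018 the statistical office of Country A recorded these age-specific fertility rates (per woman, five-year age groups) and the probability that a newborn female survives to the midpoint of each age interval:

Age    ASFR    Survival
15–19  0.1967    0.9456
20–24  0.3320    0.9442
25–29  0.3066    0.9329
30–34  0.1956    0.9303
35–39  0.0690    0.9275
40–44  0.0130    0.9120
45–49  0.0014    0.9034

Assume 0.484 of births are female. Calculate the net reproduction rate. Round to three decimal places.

Proportion female at birth = 0.484.
Survival-weighted fertility by age (5·fₓ·Sₓ):
  15–19: 5 × 0.1967 × 0.9456 = 0.93000
  20–24: 5 × 0.3320 × 0.9442 = 1.56737
  25–29: 5 × 0.3066 × 0.9329 = 1.43014
  30–34: 5 × 0.1956 × 0.9303 = 0.90983
  35–39: 5 × 0.0690 × 0.9275 = 0.31999
  40–44: 5 × 0.0130 × 0.9120 = 0.05928
  45–49: 5 × 0.0014 × 0.9034 = 0.00632
Sum = 5.22293
NRR = 0.484 × 5.22293 = 2.52790
NRR > 1, so each generation more than replaces itself.

2.528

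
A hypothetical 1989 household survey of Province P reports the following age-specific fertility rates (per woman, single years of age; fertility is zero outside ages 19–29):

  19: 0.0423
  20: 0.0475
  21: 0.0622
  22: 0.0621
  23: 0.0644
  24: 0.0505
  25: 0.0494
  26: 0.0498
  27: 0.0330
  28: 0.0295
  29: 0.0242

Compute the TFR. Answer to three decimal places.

0.515

Sum of ASFRs = 0.0423 + 0.0475 + 0.0622 + 0.0621 + 0.0644 + 0.0505 + 0.0494 + 0.0498 + 0.0330 + 0.0295 + 0.0242 = 0.5149
TFR = 0.5149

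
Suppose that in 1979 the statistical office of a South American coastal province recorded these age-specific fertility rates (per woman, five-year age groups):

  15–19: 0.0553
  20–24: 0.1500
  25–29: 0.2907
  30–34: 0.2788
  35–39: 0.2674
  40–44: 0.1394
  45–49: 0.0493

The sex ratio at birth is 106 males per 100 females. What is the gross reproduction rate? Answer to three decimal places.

Proportion female at birth = 100 / (100 + 106) = 0.48544.
Sum of ASFRs = 0.0553 + 0.1500 + 0.2907 + 0.2788 + 0.2674 + 0.1394 + 0.0493 = 1.2309
TFR = 5 × 1.2309 = 6.1545
GRR = 0.48544 × 6.1545 = 2.98764

2.988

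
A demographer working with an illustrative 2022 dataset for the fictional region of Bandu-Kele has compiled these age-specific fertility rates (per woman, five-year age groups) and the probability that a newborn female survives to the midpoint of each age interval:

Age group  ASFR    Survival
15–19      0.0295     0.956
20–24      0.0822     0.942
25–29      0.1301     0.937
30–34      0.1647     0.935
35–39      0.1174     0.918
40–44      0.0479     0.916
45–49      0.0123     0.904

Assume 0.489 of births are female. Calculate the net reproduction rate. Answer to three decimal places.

Proportion female at birth = 0.489.
Each age group contributes 5 × ASFR × survival:
  15–19: 5 × 0.0295 × 0.956 = 0.14101
  20–24: 5 × 0.0822 × 0.942 = 0.38716
  25–29: 5 × 0.1301 × 0.937 = 0.60952
  30–34: 5 × 0.1647 × 0.935 = 0.76997
  35–39: 5 × 0.1174 × 0.918 = 0.53887
  40–44: 5 × 0.0479 × 0.916 = 0.21938
  45–49: 5 × 0.0123 × 0.904 = 0.05560
Sum = 2.72151
NRR = 0.489 × 2.72151 = 1.33082

1.331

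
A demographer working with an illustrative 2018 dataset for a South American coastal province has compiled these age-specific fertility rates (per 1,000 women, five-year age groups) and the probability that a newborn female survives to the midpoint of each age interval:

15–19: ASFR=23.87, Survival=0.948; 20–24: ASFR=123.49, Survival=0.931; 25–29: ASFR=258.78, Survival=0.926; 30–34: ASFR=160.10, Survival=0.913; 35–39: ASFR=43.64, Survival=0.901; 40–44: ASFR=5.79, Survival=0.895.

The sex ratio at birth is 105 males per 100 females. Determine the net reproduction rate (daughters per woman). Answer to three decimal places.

1.385

Proportion female at birth = 100 / (100 + 105) = 0.48780.
Per-age-group product (5 × ASFR × survival probability):
  15–19: 5 × 23.87/1000 × 0.948 = 0.11314
  20–24: 5 × 123.49/1000 × 0.931 = 0.57485
  25–29: 5 × 258.78/1000 × 0.926 = 1.19815
  30–34: 5 × 160.10/1000 × 0.913 = 0.73086
  35–39: 5 × 43.64/1000 × 0.901 = 0.19660
  40–44: 5 × 5.79/1000 × 0.895 = 0.02591
Sum = 2.83951
NRR = 0.48780 × 2.83951 = 1.38511
With NRR above 1 the population is above replacement fertility.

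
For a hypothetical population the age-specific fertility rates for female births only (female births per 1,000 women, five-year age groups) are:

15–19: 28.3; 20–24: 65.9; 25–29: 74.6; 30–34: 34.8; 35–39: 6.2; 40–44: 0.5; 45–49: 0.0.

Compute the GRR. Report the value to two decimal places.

Sum of female ASFRs = 28.3 + 65.9 + 74.6 + 34.8 + 6.2 + 0.5 + 0.0 = 210.3
GRR = 5 × 210.3 / 1000 = 1.0515

1.05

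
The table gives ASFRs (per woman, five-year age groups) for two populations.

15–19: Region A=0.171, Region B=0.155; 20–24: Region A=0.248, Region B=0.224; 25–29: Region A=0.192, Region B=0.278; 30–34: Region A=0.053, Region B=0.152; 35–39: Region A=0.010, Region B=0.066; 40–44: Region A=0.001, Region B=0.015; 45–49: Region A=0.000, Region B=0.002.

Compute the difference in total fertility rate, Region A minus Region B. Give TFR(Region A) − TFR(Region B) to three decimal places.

Region A:
  Sum of ASFRs = 0.171 + 0.248 + 0.192 + 0.053 + 0.010 + 0.001 + 0.000 = 0.675
  TFR = 5 × 0.675 = 3.375
Region B:
  Sum of ASFRs = 0.155 + 0.224 + 0.278 + 0.152 + 0.066 + 0.015 + 0.002 = 0.892
  TFR = 5 × 0.892 = 4.46
Difference = 3.375 − 4.46 = -1.085

-1.085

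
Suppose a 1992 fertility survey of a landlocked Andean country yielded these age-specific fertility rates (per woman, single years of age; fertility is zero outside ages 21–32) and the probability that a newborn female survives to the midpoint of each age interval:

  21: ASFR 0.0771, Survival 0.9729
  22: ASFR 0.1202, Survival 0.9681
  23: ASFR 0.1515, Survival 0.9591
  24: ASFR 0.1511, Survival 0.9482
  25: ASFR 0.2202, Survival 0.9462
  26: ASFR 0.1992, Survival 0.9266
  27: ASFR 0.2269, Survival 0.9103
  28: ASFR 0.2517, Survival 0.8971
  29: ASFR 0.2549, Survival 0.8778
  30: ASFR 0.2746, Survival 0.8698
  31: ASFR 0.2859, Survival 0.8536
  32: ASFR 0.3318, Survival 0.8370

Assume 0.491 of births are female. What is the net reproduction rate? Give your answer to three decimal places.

1.124

Proportion female at birth = 0.491.
Each age group contributes 1 × ASFR × survival:
  21: 1 × 0.0771 × 0.9729 = 0.07501
  22: 1 × 0.1202 × 0.9681 = 0.11637
  23: 1 × 0.1515 × 0.9591 = 0.14530
  24: 1 × 0.1511 × 0.9482 = 0.14327
  25: 1 × 0.2202 × 0.9462 = 0.20835
  26: 1 × 0.1992 × 0.9266 = 0.18458
  27: 1 × 0.2269 × 0.9103 = 0.20655
  28: 1 × 0.2517 × 0.8971 = 0.22580
  29: 1 × 0.2549 × 0.8778 = 0.22375
  30: 1 × 0.2746 × 0.8698 = 0.23885
  31: 1 × 0.2859 × 0.8536 = 0.24404
  32: 1 × 0.3318 × 0.8370 = 0.27772
Sum = 2.28959
NRR = 0.491 × 2.28959 = 1.12419
NRR > 1, so each generation more than replaces itself.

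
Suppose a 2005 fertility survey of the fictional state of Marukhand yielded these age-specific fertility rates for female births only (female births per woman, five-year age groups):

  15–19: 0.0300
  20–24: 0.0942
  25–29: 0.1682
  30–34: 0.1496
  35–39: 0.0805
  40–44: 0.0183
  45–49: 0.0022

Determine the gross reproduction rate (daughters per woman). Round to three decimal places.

Sum of female ASFRs = 0.0300 + 0.0942 + 0.1682 + 0.1496 + 0.0805 + 0.0183 + 0.0022 = 0.5430
GRR = 5 × 0.5430 = 2.715

2.715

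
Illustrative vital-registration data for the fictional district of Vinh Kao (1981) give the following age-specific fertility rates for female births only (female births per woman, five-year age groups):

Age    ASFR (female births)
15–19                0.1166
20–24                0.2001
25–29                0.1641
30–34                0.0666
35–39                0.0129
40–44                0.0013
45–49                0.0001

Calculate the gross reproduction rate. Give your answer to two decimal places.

Sum of female ASFRs = 0.1166 + 0.2001 + 0.1641 + 0.0666 + 0.0129 + 0.0013 + 0.0001 = 0.5617
GRR = 5 × 0.5617 = 2.8085

2.81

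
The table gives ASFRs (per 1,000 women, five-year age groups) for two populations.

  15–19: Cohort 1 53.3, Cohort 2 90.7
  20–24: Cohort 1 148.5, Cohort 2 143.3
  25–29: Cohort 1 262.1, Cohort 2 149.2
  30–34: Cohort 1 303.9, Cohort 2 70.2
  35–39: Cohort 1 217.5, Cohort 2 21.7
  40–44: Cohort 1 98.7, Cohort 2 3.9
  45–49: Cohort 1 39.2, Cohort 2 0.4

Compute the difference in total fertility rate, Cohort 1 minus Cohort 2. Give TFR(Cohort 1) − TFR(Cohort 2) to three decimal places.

3.219

Cohort 1:
  Sum of ASFRs = 53.3 + 148.5 + 262.1 + 303.9 + 217.5 + 98.7 + 39.2 = 1123.2
  TFR = 5 × 1123.2 / 1000 = 5.616
Cohort 2:
  Sum of ASFRs = 90.7 + 143.3 + 149.2 + 70.2 + 21.7 + 3.9 + 0.4 = 479.4
  TFR = 5 × 479.4 / 1000 = 2.397
Difference = 5.616 − 2.397 = 3.219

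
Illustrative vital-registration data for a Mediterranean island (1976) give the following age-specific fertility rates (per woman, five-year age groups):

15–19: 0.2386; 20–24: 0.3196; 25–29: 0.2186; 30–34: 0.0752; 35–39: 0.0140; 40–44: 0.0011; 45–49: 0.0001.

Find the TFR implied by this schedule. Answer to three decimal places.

Sum of ASFRs = 0.2386 + 0.3196 + 0.2186 + 0.0752 + 0.0140 + 0.0011 + 0.0001 = 0.8672
TFR = 5 × 0.8672 = 4.336

4.336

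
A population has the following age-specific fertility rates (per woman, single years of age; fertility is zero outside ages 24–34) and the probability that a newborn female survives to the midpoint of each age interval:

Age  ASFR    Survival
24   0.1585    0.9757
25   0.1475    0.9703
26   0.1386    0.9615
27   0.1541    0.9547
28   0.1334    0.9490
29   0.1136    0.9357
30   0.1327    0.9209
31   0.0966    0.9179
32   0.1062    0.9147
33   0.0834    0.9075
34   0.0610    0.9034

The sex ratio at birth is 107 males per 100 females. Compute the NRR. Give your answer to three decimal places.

Proportion female at birth = 100 / (100 + 107) = 0.48309.
Per-age-group product (1 × ASFR × survival probability):
  24: 1 × 0.1585 × 0.9757 = 0.15465
  25: 1 × 0.1475 × 0.9703 = 0.14312
  26: 1 × 0.1386 × 0.9615 = 0.13326
  27: 1 × 0.1541 × 0.9547 = 0.14712
  28: 1 × 0.1334 × 0.9490 = 0.12660
  29: 1 × 0.1136 × 0.9357 = 0.10630
  30: 1 × 0.1327 × 0.9209 = 0.12220
  31: 1 × 0.0966 × 0.9179 = 0.08867
  32: 1 × 0.1062 × 0.9147 = 0.09714
  33: 1 × 0.0834 × 0.9075 = 0.07569
  34: 1 × 0.0610 × 0.9034 = 0.05511
Sum = 1.24986
NRR = 0.48309 × 1.24986 = 0.60379
With NRR below 1 the population is below replacement fertility.

0.604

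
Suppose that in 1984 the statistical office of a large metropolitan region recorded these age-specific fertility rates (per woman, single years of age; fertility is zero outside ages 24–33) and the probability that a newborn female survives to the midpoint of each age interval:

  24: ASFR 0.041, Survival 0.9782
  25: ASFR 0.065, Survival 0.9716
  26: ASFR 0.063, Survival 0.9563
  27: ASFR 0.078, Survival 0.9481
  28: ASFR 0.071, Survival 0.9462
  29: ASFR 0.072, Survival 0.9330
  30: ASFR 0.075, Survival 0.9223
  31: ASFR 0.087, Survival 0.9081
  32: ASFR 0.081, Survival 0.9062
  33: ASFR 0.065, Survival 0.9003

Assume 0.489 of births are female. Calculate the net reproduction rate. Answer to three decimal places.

0.319

Proportion female at birth = 0.489.
Per-age-group product (1 × ASFR × survival probability):
  24: 1 × 0.041 × 0.9782 = 0.04011
  25: 1 × 0.065 × 0.9716 = 0.06315
  26: 1 × 0.063 × 0.9563 = 0.06025
  27: 1 × 0.078 × 0.9481 = 0.07395
  28: 1 × 0.071 × 0.9462 = 0.06718
  29: 1 × 0.072 × 0.9330 = 0.06718
  30: 1 × 0.075 × 0.9223 = 0.06917
  31: 1 × 0.087 × 0.9081 = 0.07900
  32: 1 × 0.081 × 0.9062 = 0.07340
  33: 1 × 0.065 × 0.9003 = 0.05852
Sum = 0.65191
NRR = 0.489 × 0.65191 = 0.31878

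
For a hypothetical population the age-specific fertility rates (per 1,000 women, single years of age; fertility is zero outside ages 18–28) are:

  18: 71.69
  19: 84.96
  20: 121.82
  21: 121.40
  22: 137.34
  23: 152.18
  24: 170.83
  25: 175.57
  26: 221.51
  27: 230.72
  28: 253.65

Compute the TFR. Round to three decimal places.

Sum of ASFRs = 71.69 + 84.96 + 121.82 + 121.40 + 137.34 + 152.18 + 170.83 + 175.57 + 221.51 + 230.72 + 253.65 = 1741.67
TFR = 1741.67 / 1000 = 1.74167

1.742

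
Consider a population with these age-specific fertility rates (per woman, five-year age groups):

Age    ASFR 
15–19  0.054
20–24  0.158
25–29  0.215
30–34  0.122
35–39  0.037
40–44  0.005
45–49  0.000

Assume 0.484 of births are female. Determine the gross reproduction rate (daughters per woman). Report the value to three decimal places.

1.430

Proportion female at birth = 0.484.
Sum of ASFRs = 0.054 + 0.158 + 0.215 + 0.122 + 0.037 + 0.005 + 0.000 = 0.591
TFR = 5 × 0.591 = 2.955
GRR = 0.484 × 2.955 = 1.43022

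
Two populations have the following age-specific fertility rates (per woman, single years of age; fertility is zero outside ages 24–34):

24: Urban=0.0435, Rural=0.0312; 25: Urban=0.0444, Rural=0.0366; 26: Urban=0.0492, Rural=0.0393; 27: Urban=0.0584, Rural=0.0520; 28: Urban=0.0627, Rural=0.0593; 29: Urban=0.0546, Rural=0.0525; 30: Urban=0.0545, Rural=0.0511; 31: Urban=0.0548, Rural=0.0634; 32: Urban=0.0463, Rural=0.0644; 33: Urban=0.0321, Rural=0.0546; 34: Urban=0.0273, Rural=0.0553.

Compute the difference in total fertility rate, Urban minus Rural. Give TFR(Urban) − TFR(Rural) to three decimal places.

Urban:
  Sum of ASFRs = 0.0435 + 0.0444 + 0.0492 + 0.0584 + 0.0627 + 0.0546 + 0.0545 + 0.0548 + 0.0463 + 0.0321 + 0.0273 = 0.5278
  TFR = 0.5278
Rural:
  Sum of ASFRs = 0.0312 + 0.0366 + 0.0393 + 0.0520 + 0.0593 + 0.0525 + 0.0511 + 0.0634 + 0.0644 + 0.0546 + 0.0553 = 0.5597
  TFR = 0.5597
Difference = 0.5278 − 0.5597 = -0.0319

-0.032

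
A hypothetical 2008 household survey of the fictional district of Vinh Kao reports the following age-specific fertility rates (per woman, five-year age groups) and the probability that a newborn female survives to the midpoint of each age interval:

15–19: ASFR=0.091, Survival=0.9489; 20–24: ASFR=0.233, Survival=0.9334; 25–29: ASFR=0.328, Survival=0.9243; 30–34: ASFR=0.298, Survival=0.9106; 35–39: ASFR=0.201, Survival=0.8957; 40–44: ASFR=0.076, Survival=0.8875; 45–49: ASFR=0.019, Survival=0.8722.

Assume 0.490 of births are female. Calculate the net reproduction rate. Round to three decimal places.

Proportion female at birth = 0.490.
Each age group contributes 5 × ASFR × survival:
  15–19: 5 × 0.091 × 0.9489 = 0.43175
  20–24: 5 × 0.233 × 0.9334 = 1.08741
  25–29: 5 × 0.328 × 0.9243 = 1.51585
  30–34: 5 × 0.298 × 0.9106 = 1.35679
  35–39: 5 × 0.201 × 0.8957 = 0.90018
  40–44: 5 × 0.076 × 0.8875 = 0.33725
  45–49: 5 × 0.019 × 0.8722 = 0.08286
Sum = 5.71209
NRR = 0.490 × 5.71209 = 2.79892

2.799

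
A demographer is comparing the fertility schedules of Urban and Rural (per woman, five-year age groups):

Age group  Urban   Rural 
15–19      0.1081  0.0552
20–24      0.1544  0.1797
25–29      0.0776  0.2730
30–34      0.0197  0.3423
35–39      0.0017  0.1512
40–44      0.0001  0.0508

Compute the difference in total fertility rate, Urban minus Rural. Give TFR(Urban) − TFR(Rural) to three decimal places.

-3.453

Urban:
  Sum of ASFRs = 0.1081 + 0.1544 + 0.0776 + 0.0197 + 0.0017 + 0.0001 = 0.3616
  TFR = 5 × 0.3616 = 1.808
Rural:
  Sum of ASFRs = 0.0552 + 0.1797 + 0.2730 + 0.3423 + 0.1512 + 0.0508 = 1.0522
  TFR = 5 × 1.0522 = 5.261
Difference = 1.808 − 5.261 = -3.453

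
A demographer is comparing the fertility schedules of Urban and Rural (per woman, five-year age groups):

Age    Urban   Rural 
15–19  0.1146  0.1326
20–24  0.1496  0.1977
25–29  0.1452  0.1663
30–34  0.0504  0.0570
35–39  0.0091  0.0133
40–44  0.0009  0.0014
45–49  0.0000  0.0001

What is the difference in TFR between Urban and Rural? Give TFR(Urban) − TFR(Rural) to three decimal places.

Urban:
  Sum of ASFRs = 0.1146 + 0.1496 + 0.1452 + 0.0504 + 0.0091 + 0.0009 + 0.0000 = 0.4698
  TFR = 5 × 0.4698 = 2.349
Rural:
  Sum of ASFRs = 0.1326 + 0.1977 + 0.1663 + 0.0570 + 0.0133 + 0.0014 + 0.0001 = 0.5684
  TFR = 5 × 0.5684 = 2.842
Difference = 2.349 − 2.842 = -0.493

-0.493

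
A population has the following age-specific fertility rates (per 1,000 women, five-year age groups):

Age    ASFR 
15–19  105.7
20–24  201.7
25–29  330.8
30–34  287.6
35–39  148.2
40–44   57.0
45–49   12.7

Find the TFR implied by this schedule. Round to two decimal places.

Sum of ASFRs = 105.7 + 201.7 + 330.8 + 287.6 + 148.2 + 57.0 + 12.7 = 1143.7
TFR = 5 × 1143.7 / 1000 = 5.7185

5.72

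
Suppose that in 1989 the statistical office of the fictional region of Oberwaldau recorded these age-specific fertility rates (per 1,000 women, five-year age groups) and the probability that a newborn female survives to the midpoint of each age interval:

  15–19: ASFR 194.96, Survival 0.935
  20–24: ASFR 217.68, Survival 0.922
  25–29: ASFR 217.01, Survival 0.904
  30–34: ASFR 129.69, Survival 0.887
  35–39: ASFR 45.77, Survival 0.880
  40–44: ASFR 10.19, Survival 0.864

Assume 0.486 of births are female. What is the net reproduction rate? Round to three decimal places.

1.806

Proportion female at birth = 0.486.
Weighting each age-specific rate by interval width and survival:
  15–19: 5 × 194.96/1000 × 0.935 = 0.91144
  20–24: 5 × 217.68/1000 × 0.922 = 1.00350
  25–29: 5 × 217.01/1000 × 0.904 = 0.98089
  30–34: 5 × 129.69/1000 × 0.887 = 0.57518
  35–39: 5 × 45.77/1000 × 0.880 = 0.20139
  40–44: 5 × 10.19/1000 × 0.864 = 0.04402
Sum = 3.71642
NRR = 0.486 × 3.71642 = 1.80618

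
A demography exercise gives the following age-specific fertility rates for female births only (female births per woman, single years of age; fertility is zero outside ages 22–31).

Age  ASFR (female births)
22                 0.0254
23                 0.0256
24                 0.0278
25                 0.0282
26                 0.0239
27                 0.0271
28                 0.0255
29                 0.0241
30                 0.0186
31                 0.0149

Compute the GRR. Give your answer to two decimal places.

0.24

Sum of female ASFRs = 0.0254 + 0.0256 + 0.0278 + 0.0282 + 0.0239 + 0.0271 + 0.0255 + 0.0241 + 0.0186 + 0.0149 = 0.2411
GRR = 0.2411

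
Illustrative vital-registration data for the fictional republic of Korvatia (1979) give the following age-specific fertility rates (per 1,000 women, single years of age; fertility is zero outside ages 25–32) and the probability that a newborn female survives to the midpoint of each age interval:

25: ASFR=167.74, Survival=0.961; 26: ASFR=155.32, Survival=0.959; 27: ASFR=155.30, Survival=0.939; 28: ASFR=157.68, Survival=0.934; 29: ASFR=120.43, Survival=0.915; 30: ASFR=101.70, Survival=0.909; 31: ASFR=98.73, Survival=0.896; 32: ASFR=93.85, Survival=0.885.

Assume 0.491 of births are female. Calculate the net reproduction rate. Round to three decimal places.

Proportion female at birth = 0.491.
Weighting each age-specific rate by interval width and survival:
  25: 1 × 167.74/1000 × 0.961 = 0.16120
  26: 1 × 155.32/1000 × 0.959 = 0.14895
  27: 1 × 155.30/1000 × 0.939 = 0.14583
  28: 1 × 157.68/1000 × 0.934 = 0.14727
  29: 1 × 120.43/1000 × 0.915 = 0.11019
  30: 1 × 101.70/1000 × 0.909 = 0.09245
  31: 1 × 98.73/1000 × 0.896 = 0.08846
  32: 1 × 93.85/1000 × 0.885 = 0.08306
Sum = 0.97741
NRR = 0.491 × 0.97741 = 0.47991

0.480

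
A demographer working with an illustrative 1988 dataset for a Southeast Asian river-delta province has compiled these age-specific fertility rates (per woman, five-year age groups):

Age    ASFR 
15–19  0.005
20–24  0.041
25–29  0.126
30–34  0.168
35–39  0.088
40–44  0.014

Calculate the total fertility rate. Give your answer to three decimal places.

2.210

Sum of ASFRs = 0.005 + 0.041 + 0.126 + 0.168 + 0.088 + 0.014 = 0.442
TFR = 5 × 0.442 = 2.21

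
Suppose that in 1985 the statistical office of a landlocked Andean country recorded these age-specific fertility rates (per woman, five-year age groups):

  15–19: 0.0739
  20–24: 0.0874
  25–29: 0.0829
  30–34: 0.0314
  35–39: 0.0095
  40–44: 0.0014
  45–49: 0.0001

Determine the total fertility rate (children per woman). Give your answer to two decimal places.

Sum of ASFRs = 0.0739 + 0.0874 + 0.0829 + 0.0314 + 0.0095 + 0.0014 + 0.0001 = 0.2866
TFR = 5 × 0.2866 = 1.433

1.43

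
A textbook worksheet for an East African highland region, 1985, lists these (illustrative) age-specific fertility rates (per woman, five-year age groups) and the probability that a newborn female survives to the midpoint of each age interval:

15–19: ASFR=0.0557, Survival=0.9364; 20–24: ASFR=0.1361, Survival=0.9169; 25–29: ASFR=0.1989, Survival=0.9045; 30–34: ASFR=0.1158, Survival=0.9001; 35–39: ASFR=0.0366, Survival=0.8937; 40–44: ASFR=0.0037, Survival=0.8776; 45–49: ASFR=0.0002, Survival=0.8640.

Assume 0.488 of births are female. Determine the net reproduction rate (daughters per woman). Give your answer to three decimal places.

Proportion female at birth = 0.488.
Per-age-group product (5 × ASFR × survival probability):
  15–19: 5 × 0.0557 × 0.9364 = 0.26079
  20–24: 5 × 0.1361 × 0.9169 = 0.62395
  25–29: 5 × 0.1989 × 0.9045 = 0.89953
  30–34: 5 × 0.1158 × 0.9001 = 0.52116
  35–39: 5 × 0.0366 × 0.8937 = 0.16355
  40–44: 5 × 0.0037 × 0.8776 = 0.01624
  45–49: 5 × 0.0002 × 0.8640 = 0.00086
Sum = 2.48608
NRR = 0.488 × 2.48608 = 1.21321
An NRR exceeding 1 indicates intrinsic growth under these rates.

1.213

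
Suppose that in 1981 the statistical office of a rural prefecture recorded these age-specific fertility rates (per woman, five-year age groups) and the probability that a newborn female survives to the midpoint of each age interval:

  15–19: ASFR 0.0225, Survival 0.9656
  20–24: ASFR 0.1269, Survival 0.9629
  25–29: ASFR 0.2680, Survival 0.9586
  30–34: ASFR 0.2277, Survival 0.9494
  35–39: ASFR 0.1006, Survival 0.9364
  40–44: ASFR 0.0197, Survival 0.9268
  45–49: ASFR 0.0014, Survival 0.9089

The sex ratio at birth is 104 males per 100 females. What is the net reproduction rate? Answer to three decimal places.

Proportion female at birth = 100 / (100 + 104) = 0.49020.
Survival-weighted fertility by age (5·fₓ·Sₓ):
  15–19: 5 × 0.0225 × 0.9656 = 0.10863
  20–24: 5 × 0.1269 × 0.9629 = 0.61096
  25–29: 5 × 0.2680 × 0.9586 = 1.28452
  30–34: 5 × 0.2277 × 0.9494 = 1.08089
  35–39: 5 × 0.1006 × 0.9364 = 0.47101
  40–44: 5 × 0.0197 × 0.9268 = 0.09129
  45–49: 5 × 0.0014 × 0.9089 = 0.00636
Sum = 3.65366
NRR = 0.49020 × 3.65366 = 1.79102
NRR > 1, so each generation more than replaces itself.

1.791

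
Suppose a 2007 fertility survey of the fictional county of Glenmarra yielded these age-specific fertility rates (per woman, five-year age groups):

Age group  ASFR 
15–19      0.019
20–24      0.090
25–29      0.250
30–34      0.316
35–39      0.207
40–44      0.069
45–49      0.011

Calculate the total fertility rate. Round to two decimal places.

Sum of ASFRs = 0.019 + 0.090 + 0.250 + 0.316 + 0.207 + 0.069 + 0.011 = 0.962
TFR = 5 × 0.962 = 4.81

4.81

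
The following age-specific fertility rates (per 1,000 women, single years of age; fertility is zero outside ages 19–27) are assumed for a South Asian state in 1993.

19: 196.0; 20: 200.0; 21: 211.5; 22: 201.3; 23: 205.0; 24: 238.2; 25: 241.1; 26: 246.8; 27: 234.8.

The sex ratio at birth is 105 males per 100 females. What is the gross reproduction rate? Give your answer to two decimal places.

0.96

Proportion female at birth = 100 / (100 + 105) = 0.48780.
Sum of ASFRs = 196.0 + 200.0 + 211.5 + 201.3 + 205.0 + 238.2 + 241.1 + 246.8 + 234.8 = 1974.7
TFR = 1974.7 / 1000 = 1.9747
GRR = 0.48780 × 1.9747 = 0.96326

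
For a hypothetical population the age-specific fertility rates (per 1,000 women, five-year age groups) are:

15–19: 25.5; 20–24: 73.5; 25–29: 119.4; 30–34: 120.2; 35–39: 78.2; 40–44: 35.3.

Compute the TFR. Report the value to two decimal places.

Sum of ASFRs = 25.5 + 73.5 + 119.4 + 120.2 + 78.2 + 35.3 = 452.1
TFR = 5 × 452.1 / 1000 = 2.2605

2.26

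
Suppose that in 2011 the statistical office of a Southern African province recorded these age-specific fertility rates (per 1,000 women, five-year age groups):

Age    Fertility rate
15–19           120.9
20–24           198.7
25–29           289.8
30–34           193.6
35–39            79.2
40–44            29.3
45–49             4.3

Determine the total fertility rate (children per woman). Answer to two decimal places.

Sum of ASFRs = 120.9 + 198.7 + 289.8 + 193.6 + 79.2 + 29.3 + 4.3 = 915.8
TFR = 5 × 915.8 / 1000 = 4.579

4.58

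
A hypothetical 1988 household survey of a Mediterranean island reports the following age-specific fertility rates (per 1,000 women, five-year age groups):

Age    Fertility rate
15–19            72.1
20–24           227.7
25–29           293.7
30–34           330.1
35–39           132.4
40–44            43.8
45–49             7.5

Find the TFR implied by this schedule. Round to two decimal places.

5.54

Sum of ASFRs = 72.1 + 227.7 + 293.7 + 330.1 + 132.4 + 43.8 + 7.5 = 1107.3
TFR = 5 × 1107.3 / 1000 = 5.5365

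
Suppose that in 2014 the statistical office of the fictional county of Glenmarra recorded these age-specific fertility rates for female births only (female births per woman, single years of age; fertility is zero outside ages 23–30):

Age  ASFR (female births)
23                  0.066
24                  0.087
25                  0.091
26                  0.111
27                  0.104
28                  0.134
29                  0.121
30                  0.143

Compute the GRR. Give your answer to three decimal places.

0.857

Sum of female ASFRs = 0.066 + 0.087 + 0.091 + 0.111 + 0.104 + 0.134 + 0.121 + 0.143 = 0.857
GRR = 0.857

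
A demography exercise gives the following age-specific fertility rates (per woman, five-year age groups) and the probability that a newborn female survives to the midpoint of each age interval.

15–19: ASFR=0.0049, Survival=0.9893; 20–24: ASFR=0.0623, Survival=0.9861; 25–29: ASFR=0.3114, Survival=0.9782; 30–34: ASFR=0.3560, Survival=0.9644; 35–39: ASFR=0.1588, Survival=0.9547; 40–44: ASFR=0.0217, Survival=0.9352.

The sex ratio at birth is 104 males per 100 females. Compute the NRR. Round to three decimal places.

Proportion female at birth = 100 / (100 + 104) = 0.49020.
Per-age-group product (5 × ASFR × survival probability):
  15–19: 5 × 0.0049 × 0.9893 = 0.02424
  20–24: 5 × 0.0623 × 0.9861 = 0.30717
  25–29: 5 × 0.3114 × 0.9782 = 1.52306
  30–34: 5 × 0.3560 × 0.9644 = 1.71663
  35–39: 5 × 0.1588 × 0.9547 = 0.75803
  40–44: 5 × 0.0217 × 0.9352 = 0.10147
Sum = 4.43060
NRR = 0.49020 × 4.43060 = 2.17188
NRR > 1, so each generation more than replaces itself.

2.172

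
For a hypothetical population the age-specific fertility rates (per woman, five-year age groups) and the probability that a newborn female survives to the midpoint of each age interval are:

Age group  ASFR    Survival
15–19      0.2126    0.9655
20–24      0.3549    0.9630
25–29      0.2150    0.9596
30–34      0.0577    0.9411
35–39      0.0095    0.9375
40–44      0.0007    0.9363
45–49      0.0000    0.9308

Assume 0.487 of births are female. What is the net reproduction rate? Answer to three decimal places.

1.990

Proportion female at birth = 0.487.
Weighting each age-specific rate by interval width and survival:
  15–19: 5 × 0.2126 × 0.9655 = 1.02633
  20–24: 5 × 0.3549 × 0.9630 = 1.70884
  25–29: 5 × 0.2150 × 0.9596 = 1.03157
  30–34: 5 × 0.0577 × 0.9411 = 0.27151
  35–39: 5 × 0.0095 × 0.9375 = 0.04453
  40–44: 5 × 0.0007 × 0.9363 = 0.00328
  45–49: 5 × 0.0000 × 0.9308 = 0.00000
Sum = 4.08606
NRR = 0.487 × 4.08606 = 1.98991
NRR > 1, so each generation more than replaces itself.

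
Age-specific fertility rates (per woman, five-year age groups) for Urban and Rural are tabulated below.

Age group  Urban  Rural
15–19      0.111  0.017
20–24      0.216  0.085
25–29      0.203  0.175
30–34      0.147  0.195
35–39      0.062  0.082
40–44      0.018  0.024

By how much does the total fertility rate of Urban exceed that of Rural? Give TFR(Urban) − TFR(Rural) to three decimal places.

Urban:
  Sum of ASFRs = 0.111 + 0.216 + 0.203 + 0.147 + 0.062 + 0.018 = 0.757
  TFR = 5 × 0.757 = 3.785
Rural:
  Sum of ASFRs = 0.017 + 0.085 + 0.175 + 0.195 + 0.082 + 0.024 = 0.578
  TFR = 5 × 0.578 = 2.89
Difference = 3.785 − 2.89 = 0.895

0.895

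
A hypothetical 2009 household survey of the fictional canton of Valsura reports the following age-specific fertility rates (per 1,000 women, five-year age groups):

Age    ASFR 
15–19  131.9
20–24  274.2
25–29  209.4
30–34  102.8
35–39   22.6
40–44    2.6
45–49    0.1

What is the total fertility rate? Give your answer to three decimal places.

Sum of ASFRs = 131.9 + 274.2 + 209.4 + 102.8 + 22.6 + 2.6 + 0.1 = 743.6
TFR = 5 × 743.6 / 1000 = 3.718

3.718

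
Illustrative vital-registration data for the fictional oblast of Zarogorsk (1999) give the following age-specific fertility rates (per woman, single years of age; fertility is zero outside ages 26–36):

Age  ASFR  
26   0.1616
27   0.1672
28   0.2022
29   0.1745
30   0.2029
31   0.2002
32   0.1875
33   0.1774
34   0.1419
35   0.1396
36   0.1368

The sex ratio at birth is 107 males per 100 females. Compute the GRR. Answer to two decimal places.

Proportion female at birth = 100 / (100 + 107) = 0.48309.
Sum of ASFRs = 0.1616 + 0.1672 + 0.2022 + 0.1745 + 0.2029 + 0.2002 + 0.1875 + 0.1774 + 0.1419 + 0.1396 + 0.1368 = 1.8918
TFR = 1.8918
GRR = 0.48309 × 1.8918 = 0.91391

0.91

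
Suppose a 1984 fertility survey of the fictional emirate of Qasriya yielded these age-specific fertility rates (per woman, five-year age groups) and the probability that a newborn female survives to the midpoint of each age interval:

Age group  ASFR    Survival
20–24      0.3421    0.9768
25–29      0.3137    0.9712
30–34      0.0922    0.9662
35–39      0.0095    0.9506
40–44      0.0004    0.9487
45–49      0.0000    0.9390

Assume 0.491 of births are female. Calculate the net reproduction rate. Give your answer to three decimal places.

Proportion female at birth = 0.491.
Each age group contributes 5 × ASFR × survival:
  20–24: 5 × 0.3421 × 0.9768 = 1.67082
  25–29: 5 × 0.3137 × 0.9712 = 1.52333
  30–34: 5 × 0.0922 × 0.9662 = 0.44542
  35–39: 5 × 0.0095 × 0.9506 = 0.04515
  40–44: 5 × 0.0004 × 0.9487 = 0.00190
  45–49: 5 × 0.0000 × 0.9390 = 0.00000
Sum = 3.68662
NRR = 0.491 × 3.68662 = 1.81013
NRR > 1, so each generation more than replaces itself.

1.810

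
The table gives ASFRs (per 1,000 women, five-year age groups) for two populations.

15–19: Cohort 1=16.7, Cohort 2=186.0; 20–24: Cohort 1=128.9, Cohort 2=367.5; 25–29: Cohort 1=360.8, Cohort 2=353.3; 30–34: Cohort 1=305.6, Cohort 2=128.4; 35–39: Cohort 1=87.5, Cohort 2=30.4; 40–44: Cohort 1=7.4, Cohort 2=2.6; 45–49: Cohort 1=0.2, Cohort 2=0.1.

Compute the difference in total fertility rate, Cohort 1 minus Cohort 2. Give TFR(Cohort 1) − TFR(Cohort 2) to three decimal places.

Cohort 1:
  Sum of ASFRs = 16.7 + 128.9 + 360.8 + 305.6 + 87.5 + 7.4 + 0.2 = 907.1
  TFR = 5 × 907.1 / 1000 = 4.5355
Cohort 2:
  Sum of ASFRs = 186.0 + 367.5 + 353.3 + 128.4 + 30.4 + 2.6 + 0.1 = 1068.3
  TFR = 5 × 1068.3 / 1000 = 5.3415
Difference = 4.5355 − 5.3415 = -0.806

-0.806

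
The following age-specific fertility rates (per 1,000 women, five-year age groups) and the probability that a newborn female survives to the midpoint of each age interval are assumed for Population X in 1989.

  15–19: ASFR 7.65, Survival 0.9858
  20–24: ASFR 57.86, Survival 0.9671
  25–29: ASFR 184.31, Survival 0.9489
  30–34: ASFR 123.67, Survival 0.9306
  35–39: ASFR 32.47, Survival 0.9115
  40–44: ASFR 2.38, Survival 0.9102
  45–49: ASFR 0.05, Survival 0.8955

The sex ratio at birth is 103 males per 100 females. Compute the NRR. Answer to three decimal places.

Proportion female at birth = 100 / (100 + 103) = 0.49261.
Survival-weighted fertility by age (5·fₓ·Sₓ):
  15–19: 5 × 7.65/1000 × 0.9858 = 0.03771
  20–24: 5 × 57.86/1000 × 0.9671 = 0.27978
  25–29: 5 × 184.31/1000 × 0.9489 = 0.87446
  30–34: 5 × 123.67/1000 × 0.9306 = 0.57544
  35–39: 5 × 32.47/1000 × 0.9115 = 0.14798
  40–44: 5 × 2.38/1000 × 0.9102 = 0.01083
  45–49: 5 × 0.05/1000 × 0.8955 = 0.00022
Sum = 1.92642
NRR = 0.49261 × 1.92642 = 0.94897

0.949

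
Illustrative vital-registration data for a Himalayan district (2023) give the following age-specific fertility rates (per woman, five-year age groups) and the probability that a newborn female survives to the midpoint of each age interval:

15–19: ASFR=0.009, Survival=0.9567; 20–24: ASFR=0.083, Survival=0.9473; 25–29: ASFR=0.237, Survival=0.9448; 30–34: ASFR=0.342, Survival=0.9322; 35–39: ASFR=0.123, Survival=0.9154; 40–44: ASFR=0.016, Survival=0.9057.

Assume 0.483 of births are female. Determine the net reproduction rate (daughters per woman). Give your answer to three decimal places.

1.828

Proportion female at birth = 0.483.
Per-age-group product (5 × ASFR × survival probability):
  15–19: 5 × 0.009 × 0.9567 = 0.04305
  20–24: 5 × 0.083 × 0.9473 = 0.39313
  25–29: 5 × 0.237 × 0.9448 = 1.11959
  30–34: 5 × 0.342 × 0.9322 = 1.59406
  35–39: 5 × 0.123 × 0.9154 = 0.56297
  40–44: 5 × 0.016 × 0.9057 = 0.07246
Sum = 3.78526
NRR = 0.483 × 3.78526 = 1.82828
NRR > 1, so each generation more than replaces itself.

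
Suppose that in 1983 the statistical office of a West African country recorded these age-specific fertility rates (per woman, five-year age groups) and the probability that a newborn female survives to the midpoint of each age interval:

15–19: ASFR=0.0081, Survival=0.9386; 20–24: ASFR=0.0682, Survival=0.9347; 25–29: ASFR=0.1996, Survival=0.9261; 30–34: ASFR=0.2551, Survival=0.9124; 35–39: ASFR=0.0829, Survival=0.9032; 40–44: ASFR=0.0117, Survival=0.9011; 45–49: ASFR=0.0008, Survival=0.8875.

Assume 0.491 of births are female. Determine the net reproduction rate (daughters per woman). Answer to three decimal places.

Proportion female at birth = 0.491.
Weighting each age-specific rate by interval width and survival:
  15–19: 5 × 0.0081 × 0.9386 = 0.03801
  20–24: 5 × 0.0682 × 0.9347 = 0.31873
  25–29: 5 × 0.1996 × 0.9261 = 0.92425
  30–34: 5 × 0.2551 × 0.9124 = 1.16377
  35–39: 5 × 0.0829 × 0.9032 = 0.37438
  40–44: 5 × 0.0117 × 0.9011 = 0.05271
  45–49: 5 × 0.0008 × 0.8875 = 0.00355
Sum = 2.87540
NRR = 0.491 × 2.87540 = 1.41182
NRR > 1, so each generation more than replaces itself.

1.412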